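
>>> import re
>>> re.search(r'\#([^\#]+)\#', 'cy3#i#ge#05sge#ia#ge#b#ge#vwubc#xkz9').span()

(3, 6)

The match spans [3:6] → '#i#'.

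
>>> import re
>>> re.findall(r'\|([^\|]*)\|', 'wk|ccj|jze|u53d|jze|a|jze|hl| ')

With a single group, `findall` returns only what that group captured — 4 items.

['ccj', 'u53d', 'a', 'hl']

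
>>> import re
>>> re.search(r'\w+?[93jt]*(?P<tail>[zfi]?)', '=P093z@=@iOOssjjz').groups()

The pattern matches one or more of a word character (lazy), then zero or more of one of [93jt]; then optionally one of [zfi] (captured as 'tail').
Unlike `match`, `search` isn't anchored — it looks for the pattern anywhere in the string.
The match spans [1:2] → 'P'.
Captured: group 1 = ''.

('',)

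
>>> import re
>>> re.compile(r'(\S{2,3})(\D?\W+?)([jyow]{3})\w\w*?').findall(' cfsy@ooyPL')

[('cfs', 'y@', 'ooy')]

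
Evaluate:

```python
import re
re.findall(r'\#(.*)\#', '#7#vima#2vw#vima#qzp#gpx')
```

Scanning left to right: at [0:21] match '#7#vima#2vw#vima#qzp#', group 1 = '7#vima#2vw#vima#qzp'.
Because there's exactly one group, `findall` drops the full match and keeps group 1 from the one hit.

['7#vima#2vw#vima#qzp']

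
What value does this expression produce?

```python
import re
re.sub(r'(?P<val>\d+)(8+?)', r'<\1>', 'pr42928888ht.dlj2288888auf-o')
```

The pattern matches one or more of a digit (captured as 'val'); then one or more of a literal '8' (lazy) (captured).
Matches: at [2:10] → '42928888'; at [16:23] → '2288888'.
The replacement refers to a captured group, so each match is rewritten using its own captured text.

'pr<4292888>ht.dlj<228888>auf-o'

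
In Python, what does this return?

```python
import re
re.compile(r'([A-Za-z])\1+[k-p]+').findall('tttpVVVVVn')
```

['t', 'V']

The backreference `\1` re-matches whatever the first group consumed, character for character.
Matches: at [0:4] match 'tttp', group 1 = 't'; at [4:10] match 'VVVVVn', group 1 = 'V'.
`findall` collects group 1 from each match (2 total).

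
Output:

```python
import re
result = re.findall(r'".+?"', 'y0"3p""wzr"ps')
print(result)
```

A `+?`/`*?`/`{m,n}?` starts at its minimum and grows only as far as needed for what follows to match.
Matches: at [2:6] → '"3p"'; at [6:11] → '"wzr"'.
With no groups in the pattern, `findall` gives back each whole match — 2 here.

['"3p"', '"wzr"']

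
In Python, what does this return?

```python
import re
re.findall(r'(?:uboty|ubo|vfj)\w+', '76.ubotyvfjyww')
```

['ubotyvfjyww']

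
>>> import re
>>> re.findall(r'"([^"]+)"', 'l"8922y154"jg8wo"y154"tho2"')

['8922y154', 'y154']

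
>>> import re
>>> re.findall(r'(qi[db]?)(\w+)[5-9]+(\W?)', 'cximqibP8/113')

[('qib', 'P', '/')]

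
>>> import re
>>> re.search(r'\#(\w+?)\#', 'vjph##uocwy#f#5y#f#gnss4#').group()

`re.search` scans for the first position where the pattern succeeds.
The match spans [5:12] → '#uocwy#'.
Captured: group 1 = 'uocwy'.

'#uocwy#'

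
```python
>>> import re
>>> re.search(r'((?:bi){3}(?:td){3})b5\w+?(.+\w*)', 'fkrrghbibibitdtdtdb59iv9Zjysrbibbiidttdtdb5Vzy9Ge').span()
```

(6, 49)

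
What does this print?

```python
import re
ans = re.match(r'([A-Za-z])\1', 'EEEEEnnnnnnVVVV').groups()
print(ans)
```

('E',)

The match spans [0:2] → 'EE'.
Captured: group 1 = 'E'.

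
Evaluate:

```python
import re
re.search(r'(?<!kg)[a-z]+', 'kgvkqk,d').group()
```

`(?!…)`/`(?<!…)` only lets a position through if the neighbouring text does NOT match; no characters are consumed.
`re.search` scans for the first position where the pattern succeeds.
The match spans [0:6] → 'kgvkqk'.

'kgvkqk'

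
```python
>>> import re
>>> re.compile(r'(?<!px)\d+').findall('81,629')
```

['81', '629']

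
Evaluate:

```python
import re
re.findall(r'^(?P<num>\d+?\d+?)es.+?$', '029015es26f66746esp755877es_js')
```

['029015']

Pattern: anchored at the start of the string; then one or more of a digit (lazy), then one or more of a digit (lazy) (captured as 'num'); then the literal 'es', then one or more of any character (lazy); then anchored at the end.
Scanning left to right: at [0:30] match '029015es26f66746esp755877es_js', group 1 = '029015'.
`findall` collects group 1 from the one match (1 total).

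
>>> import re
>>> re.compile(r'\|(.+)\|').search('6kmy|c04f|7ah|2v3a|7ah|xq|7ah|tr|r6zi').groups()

The match spans [4:33] → '|c04f|7ah|2v3a|7ah|xq|7ah|tr|'.
Captured: group 1 = 'c04f|7ah|2v3a|7ah|xq|7ah|tr'.

('c04f|7ah|2v3a|7ah|xq|7ah|tr',)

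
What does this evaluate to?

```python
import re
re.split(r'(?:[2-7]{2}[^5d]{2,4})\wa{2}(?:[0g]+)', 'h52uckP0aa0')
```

Pattern: exactly 2 of a character in [2-7], then 2 to 4 of any character except [5d] (non-capturing group); then a word character, then exactly 2 of a literal 'a'; then one or more of one of [0g] (non-capturing group).
Matches to split on: at [1:11] → '52uckP0aa0'.
`split` removes every match and returns the 2 fragments in between.

['h', '']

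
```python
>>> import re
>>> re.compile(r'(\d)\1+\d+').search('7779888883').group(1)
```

'7'

The match spans [0:10] → '7779888883'.
Captured: group 1 = '7'.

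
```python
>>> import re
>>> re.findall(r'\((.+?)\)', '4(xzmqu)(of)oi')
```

['xzmqu', 'of']

The `?` after the quantifier makes it lazy — it takes as little as possible before letting the rest of the pattern try.
Matches: at [1:8] match '(xzmqu)', group 1 = 'xzmqu'; at [8:12] match '(of)', group 1 = 'of'.
With a single group, `findall` returns only what that group captured — 2 items.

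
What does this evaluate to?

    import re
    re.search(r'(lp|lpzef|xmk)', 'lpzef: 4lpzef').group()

Alternation isn't longest-match — the leftmost alternative that fits at this position is chosen.
`re.search` scans for the first position where the pattern succeeds.
The match spans [0:2] → 'lp'.
Captured: group 1 = 'lp'.

'lp'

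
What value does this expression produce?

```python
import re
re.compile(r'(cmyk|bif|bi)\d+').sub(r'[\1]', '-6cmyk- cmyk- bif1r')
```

The replacement refers to a captured group, so each match is rewritten using its own captured text.

'-6cmyk- cmyk- [bif]r'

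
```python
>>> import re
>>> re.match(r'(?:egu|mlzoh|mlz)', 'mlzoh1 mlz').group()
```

'mlzoh'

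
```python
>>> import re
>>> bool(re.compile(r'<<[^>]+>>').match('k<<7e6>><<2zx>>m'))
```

False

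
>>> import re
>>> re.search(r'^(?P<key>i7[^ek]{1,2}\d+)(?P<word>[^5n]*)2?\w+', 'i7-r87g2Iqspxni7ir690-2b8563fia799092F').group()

'i7-r87g2Iqspxni7ir690'

This matches anchored at the start of the string; then the literal 'i7', then 1 to 2 of any character except [ek], then one or more of a digit (captured as 'key'); then zero or more of any character except [5n] (captured as 'word'); then optionally a literal '2', then one or more of a word character.
`search` walks the string left to right and returns the first match it finds.
The match spans [0:21] → 'i7-r87g2Iqspxni7ir690'.
Captured: group 1 = 'i7-r87', group 2 = 'g2Iqspx'.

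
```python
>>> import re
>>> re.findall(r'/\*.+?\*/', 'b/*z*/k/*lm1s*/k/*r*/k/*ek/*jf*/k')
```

The `?` after the quantifier makes it lazy — it takes as little as possible before letting the rest of the pattern try.
Walking the string: at [1:6] → '/*z*/'; at [7:15] → '/*lm1s*/'; at [16:21] → '/*r*/'; at [22:32] → '/*ek/*jf*/'.
No capturing groups, so `findall` returns the 4 full match strings.

['/*z*/', '/*lm1s*/', '/*r*/', '/*ek/*jf*/']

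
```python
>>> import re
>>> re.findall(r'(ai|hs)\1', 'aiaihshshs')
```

['ai', 'hs']

After group 1 captures some text, `\1` only succeeds where that same text appears again.
Matches: at [0:4] match 'aiai', group 1 = 'ai'; at [4:8] match 'hshs', group 1 = 'hs'.
With a single group, `findall` returns only what that group captured — 2 items.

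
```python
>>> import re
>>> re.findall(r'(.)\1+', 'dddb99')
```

The backreference `\1` re-matches whatever the first group consumed, character for character.
`findall` collects group 1 from each match (2 total).

['d', '9']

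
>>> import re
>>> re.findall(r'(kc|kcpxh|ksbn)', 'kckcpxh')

The regex engine tests alternatives in the order written; an earlier branch that matches wins even if a later one would match more.
One capturing group, so `findall` returns just the captured substring from each match — 2 in all.

['kc', 'kc']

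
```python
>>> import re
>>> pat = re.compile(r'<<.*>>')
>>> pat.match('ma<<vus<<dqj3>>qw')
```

None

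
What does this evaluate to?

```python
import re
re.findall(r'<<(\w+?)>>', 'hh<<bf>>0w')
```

['bf']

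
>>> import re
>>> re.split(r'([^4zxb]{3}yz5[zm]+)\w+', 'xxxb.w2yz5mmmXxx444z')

['xxxb', '.w2yz5mmm', '']

This matches exactly 3 of any character except [4zxb], then the literal 'yz5', then one or more of one of [zm] (captured); then one or more of a word character.
With a capturing group present, the delimiter's captured portion is kept in the result list.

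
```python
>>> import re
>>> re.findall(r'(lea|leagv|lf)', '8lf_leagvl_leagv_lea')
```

['lf', 'lea', 'lea', 'lea']

`|` is ordered: at each position the engine commits to the first alternative that works.
Matches: at [1:3] match 'lf', group 1 = 'lf'; at [4:7] match 'lea', group 1 = 'lea'; at [11:14] match 'lea', group 1 = 'lea'; at [17:20] match 'lea', group 1 = 'lea'.
One capturing group, so `findall` returns just the captured substring from each match — 4 in all.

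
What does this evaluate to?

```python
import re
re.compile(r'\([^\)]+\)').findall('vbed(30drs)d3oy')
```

Matches: at [4:11] → '(30drs)'.
No capturing groups, so `findall` returns the 1 full match string.

['(30drs)']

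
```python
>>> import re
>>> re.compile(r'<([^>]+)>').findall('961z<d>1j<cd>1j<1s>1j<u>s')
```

['d', 'cd', '1s', 'u']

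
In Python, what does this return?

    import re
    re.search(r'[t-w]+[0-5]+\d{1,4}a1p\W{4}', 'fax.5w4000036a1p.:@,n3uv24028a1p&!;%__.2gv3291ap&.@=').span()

The pattern matches one or more of a character in [t-w], then one or more of a character in [0-5]; then 1 to 4 of a digit, then the literal 'a1p', then exactly 4 of a non-word character.
`re.search` scans for the first position where the pattern succeeds.
The match spans [5:20] → 'w4000036a1p.:@,'.

(5, 20)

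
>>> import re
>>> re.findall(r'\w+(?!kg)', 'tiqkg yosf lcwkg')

`(?!…)`/`(?<!…)` only lets a position through if the neighbouring text does NOT match; no characters are consumed.
Scanning left to right: at [0:5] → 'tiqkg'; at [6:10] → 'yosf'; at [11:16] → 'lcwkg'.
No capturing groups, so `findall` returns the 3 full match strings.

['tiqkg', 'yosf', 'lcwkg']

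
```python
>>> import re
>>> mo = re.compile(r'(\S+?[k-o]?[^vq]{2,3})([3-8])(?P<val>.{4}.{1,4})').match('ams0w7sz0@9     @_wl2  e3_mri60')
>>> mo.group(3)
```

'sz0@9   '

The match spans [0:14] → 'ams0w7sz0@9   '.
Captured: group 1 = 'ams0w', group 2 = '7', group 3 = 'sz0@9   '.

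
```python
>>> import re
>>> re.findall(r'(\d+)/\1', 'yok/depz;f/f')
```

The backreference `\1` re-matches whatever the first group consumed, character for character.
One capturing group, so `findall` returns just the captured substring from each match — 0 in all.
Nothing in the string satisfies the pattern, so the list is empty.

[]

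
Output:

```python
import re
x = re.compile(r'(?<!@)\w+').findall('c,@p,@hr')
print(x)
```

['c', 'r']

The negative lookaround is zero-width — it rules out positions where the adjacent text would match, without consuming anything.
Since nothing is captured, `findall` lists the 2 matched substrings directly.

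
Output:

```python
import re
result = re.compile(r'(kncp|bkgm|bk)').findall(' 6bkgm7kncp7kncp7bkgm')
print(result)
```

['bkgm', 'kncp', 'kncp', 'bkgm']

Alternation isn't longest-match — the leftmost alternative that fits at this position is chosen.
Matches: at [2:6] match 'bkgm', group 1 = 'bkgm'; at [7:11] match 'kncp', group 1 = 'kncp'; at [12:16] match 'kncp', group 1 = 'kncp'; at [17:21] match 'bkgm', group 1 = 'bkgm'.
`findall` collects group 1 from each match (4 total).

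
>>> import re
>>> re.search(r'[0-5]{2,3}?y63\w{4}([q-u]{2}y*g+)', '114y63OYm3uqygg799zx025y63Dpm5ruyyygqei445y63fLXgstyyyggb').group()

This matches 2 to 3 of a character in [0-5] (lazy), then the literal 'y6'; then a literal '3', then exactly 4 of a word character; then exactly 2 of a character in [q-u], then zero or more of the literal 'y', then one or more of a literal 'g' (captured).
`re.search` tries every starting position until one works.
The match spans [0:15] → '114y63OYm3uqygg'.
Captured: group 1 = 'uqygg'.

'114y63OYm3uqygg'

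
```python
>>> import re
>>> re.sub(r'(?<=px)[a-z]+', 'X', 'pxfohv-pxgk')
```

Lookahead/lookbehind check context without consuming it, so the matched span excludes the asserted characters.
Matches: at [2:6] → 'fohv'; at [9:11] → 'gk'.
Every occurrence is swapped for 'X'.

'pxX-pxX'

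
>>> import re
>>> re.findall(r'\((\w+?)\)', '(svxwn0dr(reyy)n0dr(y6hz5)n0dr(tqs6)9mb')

With a single group, `findall` returns only what that group captured — 3 items.

['reyy', 'y6hz5', 'tqs6']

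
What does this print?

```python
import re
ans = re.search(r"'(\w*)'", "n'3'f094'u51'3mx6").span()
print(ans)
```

(1, 4)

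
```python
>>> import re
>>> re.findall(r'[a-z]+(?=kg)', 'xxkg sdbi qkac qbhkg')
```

The positive lookaround only admits positions where the adjacent text matches; those characters stay outside the span.
`findall` yields the raw match text (2 of them) because the pattern has no groups.

['xx', 'qbh']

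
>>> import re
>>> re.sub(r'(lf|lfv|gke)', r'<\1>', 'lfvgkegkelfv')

Branches in `(...|...)` are attempted left-to-right; the first branch that allows the whole pattern to succeed is taken.
`\1` in the replacement pulls in group 1's text for each match.

'<lf>v<gke><gke><lf>v'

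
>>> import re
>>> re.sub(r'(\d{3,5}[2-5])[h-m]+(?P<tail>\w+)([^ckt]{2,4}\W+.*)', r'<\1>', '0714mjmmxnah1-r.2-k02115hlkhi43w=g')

'<0714>'

The pattern matches 3 to 5 of a digit, then a character in [2-5] (captured); then one or more of a character in [h-m]; then one or more of a word character (captured as 'tail'); then 2 to 4 of any character except [ckt], then one or more of a non-word character, then zero or more of any character (captured).
Matches: at [0:34] → '0714mjmmxnah1-r.2-k02115hlkhi43w=g'.
`\1` in the replacement pulls in group 1's text for each match.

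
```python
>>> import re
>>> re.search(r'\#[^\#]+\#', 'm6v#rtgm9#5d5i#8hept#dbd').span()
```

(3, 10)

The match spans [3:10] → '#rtgm9#'.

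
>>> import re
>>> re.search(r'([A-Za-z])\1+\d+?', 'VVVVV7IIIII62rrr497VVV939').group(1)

The match spans [0:6] → 'VVVVV7'.
Captured: group 1 = 'V'.

'V'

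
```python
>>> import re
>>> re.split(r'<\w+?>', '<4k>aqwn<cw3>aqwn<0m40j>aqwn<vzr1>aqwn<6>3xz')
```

Matches to split on: at [0:4] → '<4k>'; at [8:13] → '<cw3>'; at [17:24] → '<0m40j>'; at [28:34] → '<vzr1>'; at [38:41] → '<6>'.
Splitting on the pattern gives 6 pieces.

['', 'aqwn', 'aqwn', 'aqwn', 'aqwn', '3xz']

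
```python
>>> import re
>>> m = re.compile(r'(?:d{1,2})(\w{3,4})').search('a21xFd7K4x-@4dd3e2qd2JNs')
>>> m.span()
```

This matches 1 to 2 of a literal 'd' (non-capturing group); then 3 to 4 of a word character (captured).
`re.search` scans for the first position where the pattern succeeds.
The match spans [5:10] → 'd7K4x'.
Captured: group 1 = '7K4x'.

(5, 10)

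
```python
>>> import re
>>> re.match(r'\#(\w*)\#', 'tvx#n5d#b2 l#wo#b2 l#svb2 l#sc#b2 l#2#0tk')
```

None

With `match`, the pattern is implicitly anchored at the beginning.
Here position 0 doesn't satisfy it, so the call returns None.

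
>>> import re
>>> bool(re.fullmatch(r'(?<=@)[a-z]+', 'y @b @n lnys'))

False

`re.fullmatch` requires the pattern to consume the entire string.
Here there's no way to consume every character, so the call returns None, and `bool(None)` is False.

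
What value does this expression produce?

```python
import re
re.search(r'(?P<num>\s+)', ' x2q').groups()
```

This matches one or more of whitespace (captured as 'num').
`search` walks the string left to right and returns the first match it finds.
The match spans [0:1] → ' '.
Captured: group 1 = ' '.

(' ',)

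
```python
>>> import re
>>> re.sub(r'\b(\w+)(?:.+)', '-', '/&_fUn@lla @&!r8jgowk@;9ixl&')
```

'/&-'

This matches a word boundary (`\b`, zero-width); then one or more of a word character (captured); then one or more of any character (non-capturing group).
Matches: at [2:28] → '_fUn@lla @&!r8jgowk@;9ixl&'.
Each match is replaced by '-'.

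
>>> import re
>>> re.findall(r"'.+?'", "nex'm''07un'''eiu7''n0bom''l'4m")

["'m'", "'07un'", "''eiu7'", "'n0bom'", "'l'"]

`findall` yields the raw match text (5 of them) because the pattern has no groups.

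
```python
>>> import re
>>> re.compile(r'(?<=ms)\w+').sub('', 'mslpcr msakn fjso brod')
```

'ms ms fjso brod'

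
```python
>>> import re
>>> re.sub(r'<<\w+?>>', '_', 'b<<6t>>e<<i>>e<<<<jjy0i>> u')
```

Each match is replaced by '_'.

'b_e_e<<_ u'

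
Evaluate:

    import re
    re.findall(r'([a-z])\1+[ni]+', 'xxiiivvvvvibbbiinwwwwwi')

After group 1 captures some text, `\1` only succeeds where that same text appears again.
One capturing group, so `findall` returns just the captured substring from each match — 4 in all.

['x', 'v', 'b', 'w']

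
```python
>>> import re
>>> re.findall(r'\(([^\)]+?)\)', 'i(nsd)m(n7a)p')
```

One capturing group, so `findall` returns just the captured substring from each match — 2 in all.

['nsd', 'n7a']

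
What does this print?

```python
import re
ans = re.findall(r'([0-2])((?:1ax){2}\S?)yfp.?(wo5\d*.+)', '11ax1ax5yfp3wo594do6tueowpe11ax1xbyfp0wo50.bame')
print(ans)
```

Pattern: a character in [0-2] (captured); then the literal '1ax' repeated 2 times, then optionally a non-whitespace character (captured); then the literal 'yfp', then optionally any character; then the literal 'wo5', then zero or more of a digit, then one or more of any character (captured).
Walking the string: at [0:47] match '11ax1ax5yfp3wo594do6tueowpe11ax1xbyfp0wo50.bame', groups = ('1', '1ax1ax5', 'wo594do6tueowpe11ax1xbyfp0wo50.bame').
`findall` packs the 3 group values into a tuple for every match.

[('1', '1ax1ax5', 'wo594do6tueowpe11ax1xbyfp0wo50.bame')]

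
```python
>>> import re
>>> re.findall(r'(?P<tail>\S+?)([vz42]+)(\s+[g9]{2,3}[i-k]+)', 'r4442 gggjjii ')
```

The pattern matches one or more of a non-whitespace character (lazy) (captured as 'tail'); then one or more of one of [vz42] (captured); then one or more of whitespace, then 2 to 3 of one of [g9], then one or more of a character in [i-k] (captured).
A non-greedy quantifier consumes as few characters as it can — just enough that the remainder of the pattern still matches from where it stops; whatever follows it matches normally.
Scanning left to right: at [0:13] match 'r4442 gggjjii', groups = ('r', '4442', ' gggjjii').
With 3 capturing groups, `findall` returns a 3-tuple per match.

[('r', '4442', ' gggjjii')]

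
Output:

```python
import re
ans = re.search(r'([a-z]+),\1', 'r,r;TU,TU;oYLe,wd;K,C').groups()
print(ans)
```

After group 1 captures some text, `\1` only succeeds where that same text appears again.
Unlike `match`, `search` isn't anchored — it looks for the pattern anywhere in the string.
The match spans [0:3] → 'r,r'.
Captured: group 1 = 'r'.

('r',)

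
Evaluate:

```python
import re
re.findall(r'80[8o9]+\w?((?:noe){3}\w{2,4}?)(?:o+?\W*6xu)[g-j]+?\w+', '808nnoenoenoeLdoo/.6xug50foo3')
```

The pattern matches the literal '80', then one or more of one of [8o9], then optionally a word character; then the literal 'noe' repeated 3 times, then 2 to 4 of a word character (lazy) (captured); then one or more of a literal 'o' (lazy), then zero or more of a non-word character, then the literal '6xu' (non-capturing group); then one or more of a character in [g-j] (lazy); then one or more of a word character.
Matches: at [0:29] match '808nnoenoenoeLdoo/.6xug50foo3', group 1 = 'noenoenoeLd'.
One capturing group, so `findall` returns just the captured substring from the one match — 1 in all.

['noenoenoeLd']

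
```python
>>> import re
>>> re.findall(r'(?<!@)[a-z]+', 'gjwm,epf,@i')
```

['gjwm', 'epf']

Because the assertion is negative and zero-width, positions next to the forbidden text are skipped.
Scanning left to right: at [0:4] → 'gjwm'; at [5:8] → 'epf'.
With no groups in the pattern, `findall` gives back each whole match — 2 here.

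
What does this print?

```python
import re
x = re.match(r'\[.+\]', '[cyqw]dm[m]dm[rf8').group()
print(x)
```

`re.match` won't scan ahead — the pattern has to work from the very first character.
The match spans [0:11] → '[cyqw]dm[m]'.

[cyqw]dm[m]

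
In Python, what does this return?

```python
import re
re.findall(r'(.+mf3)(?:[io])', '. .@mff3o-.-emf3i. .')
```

Pattern: one or more of any character, then the literal 'mf3' (captured); then one of [io] (non-capturing group).
`findall` collects group 1 from the one match (1 total).

['. .@mff3o-.-emf3']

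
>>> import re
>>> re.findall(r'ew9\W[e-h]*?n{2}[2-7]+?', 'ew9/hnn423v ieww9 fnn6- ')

Pattern: the literal 'ew9', then a non-word character, then zero or more of a character in [e-h] (lazy); then exactly 2 of the literal 'n', then one or more of a character in [2-7] (lazy).
`findall` yields the raw match text (1 of them) because the pattern has no groups.

['ew9/hnn4']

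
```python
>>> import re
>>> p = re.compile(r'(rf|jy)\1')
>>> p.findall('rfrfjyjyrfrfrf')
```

A backreference is literal: `\1` must see the identical characters the first group matched.
Matches: at [0:4] match 'rfrf', group 1 = 'rf'; at [4:8] match 'jyjy', group 1 = 'jy'; at [8:12] match 'rfrf', group 1 = 'rf'.
`findall` collects group 1 from each match (3 total).

['rf', 'jy', 'rf']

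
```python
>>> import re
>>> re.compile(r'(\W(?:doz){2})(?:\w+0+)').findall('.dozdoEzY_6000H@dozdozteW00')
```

['@dozdoz']

This matches a non-word character, then the literal 'doz' repeated 2 times (captured); then one or more of a word character, then one or more of the literal '0' (non-capturing group).
Matches: at [15:27] match '@dozdozteW00', group 1 = '@dozdoz'.
With a single group, `findall` returns only what that group captured — 1 item.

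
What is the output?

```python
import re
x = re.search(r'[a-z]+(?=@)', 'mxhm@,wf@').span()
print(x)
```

(0, 4)

The positive lookaround only admits positions where the adjacent text matches; those characters stay outside the span.
`re.search` tries every starting position until one works.
The match spans [0:4] → 'mxhm'.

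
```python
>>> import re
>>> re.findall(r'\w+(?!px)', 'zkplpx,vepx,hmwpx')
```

['zkplpx', 'vepx', 'hmwpx']

The negative lookaround is zero-width — it rules out positions where the adjacent text would match, without consuming anything.
Since nothing is captured, `findall` lists the 3 matched substrings directly.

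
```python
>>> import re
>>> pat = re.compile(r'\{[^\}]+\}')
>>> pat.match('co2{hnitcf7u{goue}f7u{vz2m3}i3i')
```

`re.match` only tries the pattern at the start of the string.
Here the pattern fails at index 0, so the call returns None.

None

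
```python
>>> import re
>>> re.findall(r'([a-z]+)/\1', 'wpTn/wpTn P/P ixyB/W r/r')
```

A backreference is literal: `\1` must see the identical characters the first group matched.
Scanning left to right: at [21:24] match 'r/r', group 1 = 'r'.
One capturing group, so `findall` returns just the captured substring from the one match — 1 in all.

['r']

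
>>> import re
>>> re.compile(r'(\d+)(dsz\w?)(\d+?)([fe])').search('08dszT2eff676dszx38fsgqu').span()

(0, 8)

The match spans [0:8] → '08dszT2e'.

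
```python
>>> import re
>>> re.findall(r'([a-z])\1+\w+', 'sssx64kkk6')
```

`\1` is not a pattern — it's the concrete string captured by group 1, re-applied verbatim.
`findall` collects group 1 from the one match (1 total).

['s']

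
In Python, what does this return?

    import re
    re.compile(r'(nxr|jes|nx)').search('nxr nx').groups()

('nxr',)

Alternation isn't longest-match — the leftmost alternative that fits at this position is chosen.
Unlike `match`, `search` isn't anchored — it looks for the pattern anywhere in the string.
The match spans [0:3] → 'nxr'.
Captured: group 1 = 'nxr'.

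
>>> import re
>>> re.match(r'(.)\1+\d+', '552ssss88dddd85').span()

`re.match` only tries the pattern at the start of the string.
The match spans [0:3] → '552'.

(0, 3)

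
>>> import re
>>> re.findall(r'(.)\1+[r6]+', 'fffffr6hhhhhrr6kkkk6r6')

['f', 'h', 'k']

A backreference is literal: `\1` must see the identical characters the first group matched.
With a single group, `findall` returns only what that group captured — 3 items.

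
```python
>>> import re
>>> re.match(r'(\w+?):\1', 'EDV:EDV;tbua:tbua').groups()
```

('EDV',)

`\1` has to match the exact text group 1 already captured.
With `match`, the pattern is implicitly anchored at the beginning.
The match spans [0:7] → 'EDV:EDV'.
Captured: group 1 = 'EDV'.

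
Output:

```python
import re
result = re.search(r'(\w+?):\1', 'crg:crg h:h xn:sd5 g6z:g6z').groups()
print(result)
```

('crg',)

`\1` is not a pattern — it's the concrete string captured by group 1, re-applied verbatim.
Unlike `match`, `search` isn't anchored — it looks for the pattern anywhere in the string.
The match spans [0:7] → 'crg:crg'.
Captured: group 1 = 'crg'.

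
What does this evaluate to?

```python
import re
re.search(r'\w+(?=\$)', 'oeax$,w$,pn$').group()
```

Because the assertion is zero-width, the text it checks is not consumed and won't appear in the result.
Unlike `match`, `search` isn't anchored — it looks for the pattern anywhere in the string.
The match spans [0:4] → 'oeax'.

'oeax'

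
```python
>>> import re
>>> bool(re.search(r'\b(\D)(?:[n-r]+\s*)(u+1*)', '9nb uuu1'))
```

The pattern matches a word boundary (`\b`, zero-width); then a non-digit (captured); then one or more of a character in [n-r], then zero or more of whitespace (non-capturing group); then one or more of a literal 'u', then zero or more of the literal '1' (captured).
`search` walks the string left to right and returns the first match it finds.
Here no position works, so the call returns None, and `bool(None)` is False.

False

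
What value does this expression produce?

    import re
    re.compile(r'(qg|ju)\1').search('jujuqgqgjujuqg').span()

(0, 4)

After group 1 captures some text, `\1` only succeeds where that same text appears again.
The match spans [0:4] → 'juju'.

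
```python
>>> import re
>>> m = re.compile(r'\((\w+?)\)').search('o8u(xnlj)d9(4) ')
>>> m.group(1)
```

Unlike `match`, `search` isn't anchored — it looks for the pattern anywhere in the string.
The match spans [3:9] → '(xnlj)'.
Captured: group 1 = 'xnlj'.

'xnlj'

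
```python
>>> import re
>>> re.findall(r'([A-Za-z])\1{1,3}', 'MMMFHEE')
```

['M', 'E']

`\1` is not a pattern — it's the concrete string captured by group 1, re-applied verbatim.
Walking the string: at [0:3] match 'MMM', group 1 = 'M'; at [5:7] match 'EE', group 1 = 'E'.
Because there's exactly one group, `findall` drops the full match and keeps group 1 from each hit.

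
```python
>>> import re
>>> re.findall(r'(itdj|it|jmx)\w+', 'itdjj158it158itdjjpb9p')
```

The regex engine tests alternatives in the order written; an earlier branch that matches wins even if a later one would match more.
Because there's exactly one group, `findall` drops the full match and keeps group 1 from the one hit.

['itdj']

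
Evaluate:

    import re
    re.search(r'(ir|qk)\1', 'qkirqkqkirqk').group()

A backreference is literal: `\1` must see the identical characters the first group matched.
`search` walks the string left to right and returns the first match it finds.
The match spans [4:8] → 'qkqk'.
Captured: group 1 = 'qk'.

'qkqk'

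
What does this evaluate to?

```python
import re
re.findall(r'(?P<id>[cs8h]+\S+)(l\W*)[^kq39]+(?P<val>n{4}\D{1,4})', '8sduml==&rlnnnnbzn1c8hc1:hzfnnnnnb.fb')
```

[('8sduml==&r', 'l', 'nnnnb.fb')]

The pattern matches one or more of one of [cs8h], then one or more of a non-whitespace character (captured as 'id'); then the literal 'l', then zero or more of a non-word character (captured); then one or more of any character except [kq39]; then exactly 4 of the literal 'n', then 1 to 4 of a non-digit (captured as 'val').
Multiple groups make `findall` return tuples — one 3-tuple for the one match.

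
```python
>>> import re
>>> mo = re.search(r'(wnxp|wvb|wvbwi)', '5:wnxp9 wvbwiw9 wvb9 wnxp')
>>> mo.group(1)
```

'wnxp'

The match spans [2:6] → 'wnxp'.
Captured: group 1 = 'wnxp'.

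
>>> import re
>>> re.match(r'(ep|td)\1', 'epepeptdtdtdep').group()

`re.match` only tries the pattern at the start of the string.
The match spans [0:4] → 'epep'.

'epep'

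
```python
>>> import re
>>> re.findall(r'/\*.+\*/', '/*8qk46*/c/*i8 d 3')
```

['/*8qk46*/']

Walking the string: at [0:9] → '/*8qk46*/'.
Since nothing is captured, `findall` lists the 1 matched substring directly.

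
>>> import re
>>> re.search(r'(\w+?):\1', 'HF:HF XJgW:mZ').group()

'HF:HF'

The backreference `\1` re-matches whatever the first group consumed, character for character.
`re.search` scans for the first position where the pattern succeeds.
The match spans [0:5] → 'HF:HF'.
Captured: group 1 = 'HF'.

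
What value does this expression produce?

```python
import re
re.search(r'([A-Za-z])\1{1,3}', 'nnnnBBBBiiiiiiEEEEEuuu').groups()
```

('n',)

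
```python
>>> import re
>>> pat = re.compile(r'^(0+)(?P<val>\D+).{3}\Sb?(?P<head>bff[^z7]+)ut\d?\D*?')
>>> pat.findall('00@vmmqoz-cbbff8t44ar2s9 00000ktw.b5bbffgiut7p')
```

[('00', '@vmmqo', 'bff8t44ar2s9 00000ktw.b5bbffgi')]

Pattern: anchored at the start of the string; then one or more of a literal '0' (captured); then one or more of a non-digit (captured as 'val'); then exactly 3 of any character, then a non-whitespace character, then optionally the literal 'b'; then the literal 'b', then the literal 'ff', then one or more of any character except [z7] (captured as 'head'); then the literal 'ut', then optionally a digit, then zero or more of a non-digit (lazy).
Scanning left to right: at [0:45] match '00@vmmqoz-cbbff8t44ar2s9 00000ktw.b5bbffgiut7', groups = ('00', '@vmmqo', 'bff8t44ar2s9 00000ktw.b5bbffgi').
`findall` packs the 3 group values into a tuple for every match.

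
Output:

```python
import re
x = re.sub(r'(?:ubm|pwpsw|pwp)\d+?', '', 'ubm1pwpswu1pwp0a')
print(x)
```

`sub` substitutes '' at each match site.

pwpswu1a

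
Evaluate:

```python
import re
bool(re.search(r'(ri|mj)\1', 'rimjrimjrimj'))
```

False

The backreference `\1` re-matches whatever the first group consumed, character for character.
`re.search` scans for the first position where the pattern succeeds.
Here no position works, so the call returns None, and `bool(None)` is False.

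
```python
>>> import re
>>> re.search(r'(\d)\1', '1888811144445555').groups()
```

('8',)

After group 1 captures some text, `\1` only succeeds where that same text appears again.
Unlike `match`, `search` isn't anchored — it looks for the pattern anywhere in the string.
The match spans [1:3] → '88'.
Captured: group 1 = '8'.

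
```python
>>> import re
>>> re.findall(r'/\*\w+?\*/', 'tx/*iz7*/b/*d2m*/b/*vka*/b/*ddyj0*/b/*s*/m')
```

['/*iz7*/', '/*d2m*/', '/*vka*/', '/*ddyj0*/', '/*s*/']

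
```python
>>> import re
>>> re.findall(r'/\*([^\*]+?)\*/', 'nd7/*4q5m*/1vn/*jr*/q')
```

['4q5m', 'jr']

Matches: at [3:11] match '/*4q5m*/', group 1 = '4q5m'; at [14:20] match '/*jr*/', group 1 = 'jr'.
With a single group, `findall` returns only what that group captured — 2 items.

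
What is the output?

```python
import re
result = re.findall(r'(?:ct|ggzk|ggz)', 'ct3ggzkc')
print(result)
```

['ct', 'ggzk']

`|` is ordered: at each position the engine commits to the first alternative that works.
Matches: at [0:2] → 'ct'; at [3:7] → 'ggzk'.
No capturing groups, so `findall` returns the 2 full match strings.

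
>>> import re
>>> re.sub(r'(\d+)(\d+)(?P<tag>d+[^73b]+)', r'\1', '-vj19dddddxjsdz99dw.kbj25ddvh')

'-vj1bj2'

Each match is replaced using the text its own group 1 captured.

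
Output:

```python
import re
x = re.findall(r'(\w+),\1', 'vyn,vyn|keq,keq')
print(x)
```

['vyn', 'keq']

`\1` is not a pattern — it's the concrete string captured by group 1, re-applied verbatim.
Scanning left to right: at [0:7] match 'vyn,vyn', group 1 = 'vyn'; at [8:15] match 'keq,keq', group 1 = 'keq'.
With a single group, `findall` returns only what that group captured — 2 items.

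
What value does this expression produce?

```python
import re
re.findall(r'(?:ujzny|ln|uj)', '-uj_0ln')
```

['uj', 'ln']

Walking the string: at [1:3] → 'uj'; at [5:7] → 'ln'.
No capturing groups, so `findall` returns the 2 full match strings.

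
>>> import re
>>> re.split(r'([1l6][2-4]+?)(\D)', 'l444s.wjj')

This matches one of [1l6], then one or more of a character in [2-4] (lazy) (captured); then a non-digit (captured).
`re.split` interleaves the captured-group text with the surrounding fragments.

['', 'l444', 's', '.wjj']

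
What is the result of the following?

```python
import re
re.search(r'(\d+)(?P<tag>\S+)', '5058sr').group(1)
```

'5058'

This matches one or more of a digit (captured); then one or more of a non-whitespace character (captured as 'tag').
`re.search` scans for the first position where the pattern succeeds.
The match spans [0:6] → '5058sr'.
Captured: group 1 = '5058', group 2 = 'sr'.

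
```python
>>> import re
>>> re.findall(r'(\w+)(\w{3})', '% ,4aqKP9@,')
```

[('4aq', 'KP9')]

Multiple groups make `findall` return tuples — one 2-tuple for the one match.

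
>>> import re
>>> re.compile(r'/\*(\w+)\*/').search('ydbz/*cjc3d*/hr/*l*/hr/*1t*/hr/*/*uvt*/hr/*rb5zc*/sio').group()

The match spans [4:13] → '/*cjc3d*/'.

'/*cjc3d*/'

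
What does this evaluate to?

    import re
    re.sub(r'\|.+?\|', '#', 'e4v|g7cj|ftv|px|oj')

The `?` after the quantifier makes it lazy — it takes as little as possible before letting the rest of the pattern try.
Each match is replaced by '#'.

'e4v#ftv#oj'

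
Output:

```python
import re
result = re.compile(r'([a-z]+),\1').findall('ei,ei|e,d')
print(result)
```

['ei']

`\1` has to match the exact text group 1 already captured.
One capturing group, so `findall` returns just the captured substring from the one match — 1 in all.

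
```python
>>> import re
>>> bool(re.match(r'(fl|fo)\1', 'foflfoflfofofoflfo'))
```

The backreference `\1` re-matches whatever the first group consumed, character for character.
With `match`, the pattern is implicitly anchored at the beginning.
Here the string doesn't start with a match, so the call returns None, and `bool(None)` is False.

False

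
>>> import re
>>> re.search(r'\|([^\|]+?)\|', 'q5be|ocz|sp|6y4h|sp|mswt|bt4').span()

(4, 9)

`search` walks the string left to right and returns the first match it finds.
The match spans [4:9] → '|ocz|'.
Captured: group 1 = 'ocz'.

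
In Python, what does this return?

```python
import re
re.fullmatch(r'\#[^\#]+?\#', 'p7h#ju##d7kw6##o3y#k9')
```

None

`re.fullmatch` is like wrapping the pattern in `^…$` (in single-line mode).
Here there's no way to consume every character, so the call returns None.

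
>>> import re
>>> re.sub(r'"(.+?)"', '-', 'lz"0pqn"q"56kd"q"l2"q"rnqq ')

The `?` after the quantifier makes it lazy — it takes as little as possible before letting the rest of the pattern try.
Matches: at [2:8] → '"0pqn"'; at [9:15] → '"56kd"'; at [16:20] → '"l2"'.
`sub` substitutes '-' at each match site.

'lz-q-q-q"rnqq '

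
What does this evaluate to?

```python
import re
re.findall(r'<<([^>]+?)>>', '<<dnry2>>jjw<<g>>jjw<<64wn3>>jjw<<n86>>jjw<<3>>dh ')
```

['dnry2', 'g', '64wn3', 'n86', '3']

Walking the string: at [0:9] match '<<dnry2>>', group 1 = 'dnry2'; at [12:17] match '<<g>>', group 1 = 'g'; at [20:29] match '<<64wn3>>', group 1 = '64wn3'; at [32:39] match '<<n86>>', group 1 = 'n86'; at [42:47] match '<<3>>', group 1 = '3'.
With a single group, `findall` returns only what that group captured — 5 items.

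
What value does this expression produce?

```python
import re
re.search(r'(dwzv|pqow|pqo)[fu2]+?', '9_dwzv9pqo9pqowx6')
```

Here nothing in the string fits, so the call returns None.

None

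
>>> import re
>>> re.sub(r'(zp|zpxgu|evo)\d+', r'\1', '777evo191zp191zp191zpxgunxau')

'777evozpzpzpxgunxau'

`\1` in the replacement pulls in group 1's text for each match.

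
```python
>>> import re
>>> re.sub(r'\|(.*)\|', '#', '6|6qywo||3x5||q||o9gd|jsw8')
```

Each match is replaced by '#'.

'6#jsw8'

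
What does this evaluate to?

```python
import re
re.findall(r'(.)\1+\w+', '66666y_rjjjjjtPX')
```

['6']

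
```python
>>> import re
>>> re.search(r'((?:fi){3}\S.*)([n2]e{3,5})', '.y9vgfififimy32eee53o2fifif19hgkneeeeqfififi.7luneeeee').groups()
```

The match spans [5:54] → 'fififimy32eee53o2fifif19hgkneeeeqfififi.7luneeeee'.
Captured: group 1 = 'fififimy32eee53o2fifif19hgkneeeeqfififi.7lu', group 2 = 'neeeee'.

('fififimy32eee53o2fifif19hgkneeeeqfififi.7lu', 'neeeee')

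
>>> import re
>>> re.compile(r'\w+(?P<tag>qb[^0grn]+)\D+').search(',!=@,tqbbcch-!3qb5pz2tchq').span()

(5, 25)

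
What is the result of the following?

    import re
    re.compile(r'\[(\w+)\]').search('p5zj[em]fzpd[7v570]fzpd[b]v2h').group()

'[em]'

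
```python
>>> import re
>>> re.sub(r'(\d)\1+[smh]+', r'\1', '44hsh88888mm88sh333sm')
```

'4883'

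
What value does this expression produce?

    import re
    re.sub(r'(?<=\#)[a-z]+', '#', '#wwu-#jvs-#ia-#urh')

'##-##-##-##'

Lookahead/lookbehind check context without consuming it, so the matched span excludes the asserted characters.
Each match is replaced by '#'.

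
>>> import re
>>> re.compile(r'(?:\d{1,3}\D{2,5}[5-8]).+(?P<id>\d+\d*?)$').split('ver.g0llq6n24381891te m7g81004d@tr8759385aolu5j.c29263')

The pattern matches 1 to 3 of a digit, then 2 to 5 of a non-digit, then a character in [5-8] (non-capturing group); then one or more of any character; then one or more of a digit, then zero or more of a digit (lazy) (captured as 'id'); then anchored at the end.
Matches to split on: at [5:54] → '0llq6n24381891te m7g81004d@tr8759385aolu5j.c29263'.
With a capturing group present, the delimiter's captured portion is kept in the result list.

['ver.g', '3', '']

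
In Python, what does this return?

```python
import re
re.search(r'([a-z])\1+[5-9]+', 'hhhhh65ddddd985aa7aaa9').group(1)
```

The match spans [0:7] → 'hhhhh65'.
Captured: group 1 = 'h'.

'h'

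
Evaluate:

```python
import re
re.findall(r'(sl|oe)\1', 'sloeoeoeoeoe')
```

`\1` has to match the exact text group 1 already captured.
Walking the string: at [2:6] match 'oeoe', group 1 = 'oe'; at [6:10] match 'oeoe', group 1 = 'oe'.
Because there's exactly one group, `findall` drops the full match and keeps group 1 from each hit.

['oe', 'oe']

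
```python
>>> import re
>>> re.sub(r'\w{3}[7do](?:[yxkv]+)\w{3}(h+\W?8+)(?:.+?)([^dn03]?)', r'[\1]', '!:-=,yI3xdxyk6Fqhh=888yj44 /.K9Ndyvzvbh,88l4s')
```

'!:-=,y[hh=888]44 /.[h,88]s'

With the lazy modifier that quantifier settles for the fewest repetitions that let the rest of the pattern succeed (the atoms after it are unaffected and can still be greedy).
`\1` in the replacement pulls in group 1's text for each match.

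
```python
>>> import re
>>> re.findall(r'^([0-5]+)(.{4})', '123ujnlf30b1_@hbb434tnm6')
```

This matches anchored at the start of the string; then one or more of a character in [0-5] (captured); then exactly 4 of any character (captured).
Scanning left to right: at [0:7] match '123ujnl', groups = ('123', 'ujnl').
Multiple groups make `findall` return tuples — one 2-tuple for the one match.

[('123', 'ujnl')]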